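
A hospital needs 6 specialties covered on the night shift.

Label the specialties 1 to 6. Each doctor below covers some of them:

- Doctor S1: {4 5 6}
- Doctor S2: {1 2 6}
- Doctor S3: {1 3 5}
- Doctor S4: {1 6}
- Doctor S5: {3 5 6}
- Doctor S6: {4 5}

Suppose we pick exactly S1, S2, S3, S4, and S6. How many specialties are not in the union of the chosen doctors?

Union of S1, S2, S3, S4, S6 = {1, 2, 3, 4, 5, 6} — that's every specialty, so 0 are uncovered.

0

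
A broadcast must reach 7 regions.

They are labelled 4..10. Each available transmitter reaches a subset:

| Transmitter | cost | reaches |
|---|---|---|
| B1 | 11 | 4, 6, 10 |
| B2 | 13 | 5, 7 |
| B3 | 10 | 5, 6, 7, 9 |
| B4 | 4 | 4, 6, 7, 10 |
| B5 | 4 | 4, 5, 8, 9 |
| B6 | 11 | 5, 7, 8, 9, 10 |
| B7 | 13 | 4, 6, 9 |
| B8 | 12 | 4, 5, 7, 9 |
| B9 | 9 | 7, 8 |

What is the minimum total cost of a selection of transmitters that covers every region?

B4, B5 together cover every region (B4 ∪ B5 = {4, 5, 6, 7, 8, 9, 10}); total cost 4 + 4 = 8.
No covering selection has total cost below 8.

8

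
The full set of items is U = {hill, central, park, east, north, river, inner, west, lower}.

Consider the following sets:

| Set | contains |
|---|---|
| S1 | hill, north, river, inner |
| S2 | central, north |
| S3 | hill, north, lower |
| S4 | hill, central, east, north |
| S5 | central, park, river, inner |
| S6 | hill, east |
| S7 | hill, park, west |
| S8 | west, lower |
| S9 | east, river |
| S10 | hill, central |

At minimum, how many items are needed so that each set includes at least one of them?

The 4 items {hill, central, east, lower} hit every set.
No choice of 3 items meets every set, so 4 is the minimum.

4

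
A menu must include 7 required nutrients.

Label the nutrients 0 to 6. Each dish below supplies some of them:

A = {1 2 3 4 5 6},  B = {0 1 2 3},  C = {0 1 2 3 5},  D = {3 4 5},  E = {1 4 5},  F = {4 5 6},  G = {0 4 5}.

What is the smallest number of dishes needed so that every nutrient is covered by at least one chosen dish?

Take {B, F}. Their union is {0, 1, 2, 3, 4, 5, 6}, which is all 7 nutrients.
No single dish has all 7 nutrients (the largest, A, has 6), so 2 is optimal.

2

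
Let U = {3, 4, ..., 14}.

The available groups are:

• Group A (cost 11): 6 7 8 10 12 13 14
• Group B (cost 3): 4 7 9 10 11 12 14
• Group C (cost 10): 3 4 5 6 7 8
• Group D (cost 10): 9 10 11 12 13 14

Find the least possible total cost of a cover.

C, D together cover every element (C ∪ D = {3, 4, 5, 6, 7, 8, 9, 10, 11, 12, 13, 14}); total cost 10 + 10 = 20.
The greedy pick B, C, D costs 23; no covering selection beats 20.

20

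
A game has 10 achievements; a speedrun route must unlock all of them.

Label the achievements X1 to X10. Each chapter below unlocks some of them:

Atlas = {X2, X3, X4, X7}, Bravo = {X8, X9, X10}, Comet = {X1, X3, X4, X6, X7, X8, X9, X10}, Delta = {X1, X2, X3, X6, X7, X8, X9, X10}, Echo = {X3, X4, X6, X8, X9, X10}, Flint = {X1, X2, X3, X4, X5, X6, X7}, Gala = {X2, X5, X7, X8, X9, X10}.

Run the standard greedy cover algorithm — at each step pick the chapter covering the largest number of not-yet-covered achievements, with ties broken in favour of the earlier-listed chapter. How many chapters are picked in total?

Greedy: pick Comet (covers 8 new) → pick Flint (covers 2 new). Total picks: 2.

2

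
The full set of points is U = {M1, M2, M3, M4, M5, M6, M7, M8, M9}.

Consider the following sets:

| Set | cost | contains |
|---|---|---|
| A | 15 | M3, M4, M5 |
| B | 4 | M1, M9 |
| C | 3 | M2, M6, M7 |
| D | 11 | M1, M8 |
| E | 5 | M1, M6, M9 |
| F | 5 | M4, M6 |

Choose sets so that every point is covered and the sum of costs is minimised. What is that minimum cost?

A, B, C, D together cover every point (A ∪ B ∪ C ∪ D = {M1, M2, M3, M4, M5, M6, M7, M8, M9}); total cost 15 + 4 + 3 + 11 = 33.
No covering selection has total cost below 33.

33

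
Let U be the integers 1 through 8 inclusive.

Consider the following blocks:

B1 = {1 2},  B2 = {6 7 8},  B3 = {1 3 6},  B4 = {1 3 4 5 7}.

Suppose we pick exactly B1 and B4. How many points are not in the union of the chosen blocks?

Union of B1, B4 = {1, 2, 3, 4, 5, 7}.
Not covered: 6, 8 — 2 points.

2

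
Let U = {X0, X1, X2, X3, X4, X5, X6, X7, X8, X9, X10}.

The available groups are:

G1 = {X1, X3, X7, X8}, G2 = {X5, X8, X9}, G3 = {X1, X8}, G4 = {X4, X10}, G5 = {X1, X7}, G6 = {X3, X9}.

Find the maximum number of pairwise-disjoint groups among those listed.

G2, G4, G5 are pairwise disjoint (G2={X5,X8,X9}; G4={X4,X10}; G5={X1,X7}).
Every remaining group overlaps one of these, and no 4 of the listed groups are pairwise disjoint, so 3 is the maximum.

3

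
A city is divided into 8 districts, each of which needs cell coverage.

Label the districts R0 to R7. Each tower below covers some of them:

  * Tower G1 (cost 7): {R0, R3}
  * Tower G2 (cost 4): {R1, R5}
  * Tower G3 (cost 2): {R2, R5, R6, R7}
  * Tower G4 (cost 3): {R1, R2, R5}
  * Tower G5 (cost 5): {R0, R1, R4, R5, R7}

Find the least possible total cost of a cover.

14

G1, G3, G5 together cover every district (G1 ∪ G3 ∪ G5 = {R0, R1, R2, R3, R4, R5, R6, R7}); total cost 7 + 2 + 5 = 14.
No covering selection has total cost below 14.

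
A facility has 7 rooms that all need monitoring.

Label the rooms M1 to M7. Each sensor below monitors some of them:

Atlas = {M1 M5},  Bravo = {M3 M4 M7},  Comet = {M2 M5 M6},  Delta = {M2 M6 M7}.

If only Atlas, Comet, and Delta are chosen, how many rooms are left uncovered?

Union of Atlas, Comet, Delta = {M1, M2, M5, M6, M7}.
Not covered: M3, M4 — 2 rooms.

2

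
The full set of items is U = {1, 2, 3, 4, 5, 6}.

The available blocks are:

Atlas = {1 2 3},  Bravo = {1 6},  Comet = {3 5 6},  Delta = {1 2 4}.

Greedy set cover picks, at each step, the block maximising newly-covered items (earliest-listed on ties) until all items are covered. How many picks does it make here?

3

Greedy: pick Atlas (covers 3 new) → pick Comet (covers 2 new) → pick Delta (covers 1 new). Total picks: 3.
(The true minimum cover uses only 2 blocks, so greedy is not optimal here.)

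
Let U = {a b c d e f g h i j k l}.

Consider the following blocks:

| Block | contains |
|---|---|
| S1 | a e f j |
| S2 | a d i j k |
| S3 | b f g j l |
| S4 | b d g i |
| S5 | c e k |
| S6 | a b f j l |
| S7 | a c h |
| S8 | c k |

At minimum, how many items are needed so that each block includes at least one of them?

3

T = {c, i, j} meets every block (each contains at least one member of T), and |T| = 3.
The blocks S1, S4, S8 are pairwise disjoint, so any hitting set needs a separate item for each — at least 3. Hence 3 is optimal.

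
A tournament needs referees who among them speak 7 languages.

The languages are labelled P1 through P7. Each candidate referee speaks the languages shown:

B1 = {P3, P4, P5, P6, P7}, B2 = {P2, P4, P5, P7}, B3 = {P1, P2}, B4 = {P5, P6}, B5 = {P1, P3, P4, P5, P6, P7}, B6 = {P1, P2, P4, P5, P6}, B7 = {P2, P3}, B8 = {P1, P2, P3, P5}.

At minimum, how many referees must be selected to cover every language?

B2 and B5 together: B2 ∪ B5 = {P1, P2, P3, P4, P5, P6, P7} — every language is covered.
No single referee has all 7 languages (the largest, B5, has 6), so 2 is optimal.

2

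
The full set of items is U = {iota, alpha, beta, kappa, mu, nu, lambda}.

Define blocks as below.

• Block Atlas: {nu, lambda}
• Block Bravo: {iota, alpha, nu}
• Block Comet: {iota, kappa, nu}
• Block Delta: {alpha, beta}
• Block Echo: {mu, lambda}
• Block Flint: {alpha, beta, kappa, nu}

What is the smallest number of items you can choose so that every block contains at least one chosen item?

3

The 3 items {alpha, nu, lambda} hit every block.
The blocks Comet, Delta, Echo are pairwise disjoint, so any hitting set needs a separate item for each — at least 3. Hence 3 is optimal.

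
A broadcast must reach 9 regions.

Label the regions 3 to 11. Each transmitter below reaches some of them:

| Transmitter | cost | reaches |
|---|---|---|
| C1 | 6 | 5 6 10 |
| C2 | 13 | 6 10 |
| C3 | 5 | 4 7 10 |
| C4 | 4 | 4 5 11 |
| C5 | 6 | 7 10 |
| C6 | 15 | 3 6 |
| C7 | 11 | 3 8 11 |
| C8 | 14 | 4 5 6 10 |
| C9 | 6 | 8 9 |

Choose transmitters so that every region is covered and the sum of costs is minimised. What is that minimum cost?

C1, C3, C7, C9 together cover every region (C1 ∪ C3 ∪ C7 ∪ C9 = {3, 4, 5, 6, 7, 8, 9, 10, 11}); total cost 6 + 5 + 11 + 6 = 28.
The greedy pick C4, C3, C9, C1, C7 costs 32; no covering selection beats 28.

28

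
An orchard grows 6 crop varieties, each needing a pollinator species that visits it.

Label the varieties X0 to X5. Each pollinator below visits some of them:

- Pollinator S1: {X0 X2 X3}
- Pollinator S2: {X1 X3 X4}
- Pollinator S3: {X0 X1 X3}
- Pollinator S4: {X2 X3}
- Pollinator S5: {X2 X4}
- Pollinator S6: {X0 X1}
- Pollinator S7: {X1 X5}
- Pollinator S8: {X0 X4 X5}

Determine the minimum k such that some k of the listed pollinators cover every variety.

3

Take {S4, S6, S8}. Their union is {X0, X1, X2, X3, X4, X5}, which is all 6 varieties.
No 2 of the 8 pollinators cover everything (all 28 combinations miss at least one variety), so 3 is optimal.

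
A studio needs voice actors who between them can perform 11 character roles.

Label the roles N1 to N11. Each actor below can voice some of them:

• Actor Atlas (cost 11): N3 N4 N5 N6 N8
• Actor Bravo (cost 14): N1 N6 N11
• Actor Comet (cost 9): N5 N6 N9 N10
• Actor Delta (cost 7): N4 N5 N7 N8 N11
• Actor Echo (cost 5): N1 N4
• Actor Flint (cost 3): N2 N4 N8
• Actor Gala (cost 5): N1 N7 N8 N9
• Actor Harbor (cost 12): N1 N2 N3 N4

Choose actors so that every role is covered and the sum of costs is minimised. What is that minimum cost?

Comet, Delta, Harbor together cover every role (Comet ∪ Delta ∪ Harbor = {N1, N2, N3, N4, N5, N6, N7, N8, N9, N10, N11}); total cost 9 + 7 + 12 = 28.
The greedy pick Flint, Gala, Comet, Delta, Atlas costs 35; no covering selection beats 28.

28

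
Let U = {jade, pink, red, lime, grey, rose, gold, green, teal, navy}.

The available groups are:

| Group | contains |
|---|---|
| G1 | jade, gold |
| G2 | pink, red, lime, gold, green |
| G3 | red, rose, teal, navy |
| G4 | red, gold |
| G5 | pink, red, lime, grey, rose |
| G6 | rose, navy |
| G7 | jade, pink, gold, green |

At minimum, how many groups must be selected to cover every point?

3

G3, G5, and G7 cover everything between them: the union {jade, pink, red, lime, grey, rose, gold, green, teal, navy} is all of U.
Only G5 contains grey, so G5 is forced; the remaining 5 points need at least 2 more groups (each remaining group adds at most 3) — so at least 3 groups are needed, and 3 is optimal.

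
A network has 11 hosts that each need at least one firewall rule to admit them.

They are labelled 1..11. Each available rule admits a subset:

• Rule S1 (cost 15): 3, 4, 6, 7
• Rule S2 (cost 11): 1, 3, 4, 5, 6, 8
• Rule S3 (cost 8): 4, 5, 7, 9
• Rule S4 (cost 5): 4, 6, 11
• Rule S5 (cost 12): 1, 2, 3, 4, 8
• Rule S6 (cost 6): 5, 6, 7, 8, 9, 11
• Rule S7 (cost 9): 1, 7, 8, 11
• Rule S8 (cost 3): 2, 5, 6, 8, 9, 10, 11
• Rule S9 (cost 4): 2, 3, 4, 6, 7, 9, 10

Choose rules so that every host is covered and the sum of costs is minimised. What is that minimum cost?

S7, S8, S9 together cover every host (S7 ∪ S8 ∪ S9 = {1, 2, 3, 4, 5, 6, 7, 8, 9, 10, 11}); total cost 9 + 3 + 4 = 16.
No covering selection has total cost below 16.

16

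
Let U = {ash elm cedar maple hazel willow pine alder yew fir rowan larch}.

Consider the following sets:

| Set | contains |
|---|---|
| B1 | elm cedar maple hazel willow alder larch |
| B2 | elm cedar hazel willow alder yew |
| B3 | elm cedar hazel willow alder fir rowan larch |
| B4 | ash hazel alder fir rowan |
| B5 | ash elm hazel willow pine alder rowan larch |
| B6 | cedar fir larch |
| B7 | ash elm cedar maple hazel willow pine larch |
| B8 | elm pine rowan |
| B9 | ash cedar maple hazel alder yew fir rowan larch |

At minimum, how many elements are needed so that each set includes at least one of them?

2

H = {cedar, rowan} meets every set (each contains at least one member of H), and |H| = 2.
The sets B6, B8 are pairwise disjoint, so any hitting set needs a separate element for each — at least 2. Hence 2 is optimal.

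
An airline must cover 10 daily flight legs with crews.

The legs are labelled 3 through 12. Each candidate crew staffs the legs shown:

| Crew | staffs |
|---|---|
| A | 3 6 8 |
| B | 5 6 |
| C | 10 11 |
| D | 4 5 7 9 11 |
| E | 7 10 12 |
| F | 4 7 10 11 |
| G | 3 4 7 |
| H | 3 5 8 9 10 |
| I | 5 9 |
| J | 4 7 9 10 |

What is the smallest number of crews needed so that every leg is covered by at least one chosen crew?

Take {A, D, E}. Their union is {3, 4, 5, 6, 7, 8, 9, 10, 11, 12}, which is all 10 legs.
Only E contains 12, so E is forced; the remaining 7 legs need at least 2 more crews (each remaining crew adds at most 4) — so at least 3 crews are needed, and 3 is optimal.

3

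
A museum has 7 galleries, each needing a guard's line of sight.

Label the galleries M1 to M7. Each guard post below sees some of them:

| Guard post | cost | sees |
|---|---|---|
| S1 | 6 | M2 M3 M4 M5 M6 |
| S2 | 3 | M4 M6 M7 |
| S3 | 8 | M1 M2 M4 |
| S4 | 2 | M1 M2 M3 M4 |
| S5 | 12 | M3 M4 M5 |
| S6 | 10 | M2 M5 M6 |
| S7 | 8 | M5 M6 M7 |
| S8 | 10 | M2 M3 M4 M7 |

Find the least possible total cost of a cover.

10

S4, S7 together cover every gallery (S4 ∪ S7 = {M1, M2, M3, M4, M5, M6, M7}); total cost 2 + 8 = 10.
The greedy pick S4, S2, S1 costs 11; no covering selection beats 10.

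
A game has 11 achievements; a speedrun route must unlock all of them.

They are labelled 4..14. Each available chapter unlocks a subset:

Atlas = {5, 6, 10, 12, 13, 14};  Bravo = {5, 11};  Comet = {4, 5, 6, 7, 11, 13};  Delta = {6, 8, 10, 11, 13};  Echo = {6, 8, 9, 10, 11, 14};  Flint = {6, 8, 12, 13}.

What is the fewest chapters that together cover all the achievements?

Take {Atlas, Comet, Echo}. Their union is {4, 5, 6, 7, 8, 9, 10, 11, 12, 13, 14}, which is all 11 achievements.
Only Comet contains 4, so Comet is forced; the remaining 5 achievements need at least 2 more chapters (each remaining chapter adds at most 4) — so at least 3 chapters are needed, and 3 is optimal.

3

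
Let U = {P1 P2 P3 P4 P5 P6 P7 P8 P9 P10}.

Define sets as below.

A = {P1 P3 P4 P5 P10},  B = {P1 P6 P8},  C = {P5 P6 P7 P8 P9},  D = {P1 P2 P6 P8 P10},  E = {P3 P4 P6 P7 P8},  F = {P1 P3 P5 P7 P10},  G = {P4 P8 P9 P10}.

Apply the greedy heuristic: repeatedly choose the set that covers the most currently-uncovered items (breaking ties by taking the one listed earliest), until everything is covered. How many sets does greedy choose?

Greedy: pick A (covers 5 new) → pick C (covers 4 new) → pick D (covers 1 new). Total picks: 3.

3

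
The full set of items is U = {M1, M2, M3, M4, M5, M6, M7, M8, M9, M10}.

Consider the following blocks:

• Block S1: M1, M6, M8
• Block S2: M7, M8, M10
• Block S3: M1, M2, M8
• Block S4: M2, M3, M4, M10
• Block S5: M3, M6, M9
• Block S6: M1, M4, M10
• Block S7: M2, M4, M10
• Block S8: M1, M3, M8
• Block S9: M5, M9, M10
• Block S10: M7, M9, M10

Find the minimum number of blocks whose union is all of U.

Take {S1, S2, S4, S9}. Their union is {M1, M2, M3, M4, M5, M6, M7, M8, M9, M10}, which is all 10 items.
Only S9 contains M5, so S9 is forced; the remaining 7 items need at least 3 more blocks (each remaining block adds at most 3) — so at least 4 blocks are needed, and 4 is optimal.

4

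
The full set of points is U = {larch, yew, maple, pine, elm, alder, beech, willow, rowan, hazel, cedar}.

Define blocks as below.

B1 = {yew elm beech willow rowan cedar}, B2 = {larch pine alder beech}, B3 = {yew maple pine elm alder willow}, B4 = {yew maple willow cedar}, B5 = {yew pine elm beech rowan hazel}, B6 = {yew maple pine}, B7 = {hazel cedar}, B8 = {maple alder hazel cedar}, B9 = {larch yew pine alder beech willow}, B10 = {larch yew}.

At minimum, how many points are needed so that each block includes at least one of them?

Take H = {yew, alder, cedar}. Each listed block contains at least one of these, so H is a hitting set of size 3.
No choice of 2 points meets every block, so 3 is the minimum.

3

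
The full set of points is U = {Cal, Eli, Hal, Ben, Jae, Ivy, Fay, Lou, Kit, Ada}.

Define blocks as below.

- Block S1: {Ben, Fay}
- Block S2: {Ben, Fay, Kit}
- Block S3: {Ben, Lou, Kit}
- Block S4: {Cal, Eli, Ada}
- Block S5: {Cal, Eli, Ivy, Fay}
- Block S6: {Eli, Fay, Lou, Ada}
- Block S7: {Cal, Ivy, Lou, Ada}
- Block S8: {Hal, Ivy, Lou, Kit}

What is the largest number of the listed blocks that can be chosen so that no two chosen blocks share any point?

3

S1, S4, S8 are pairwise disjoint (S1={Ben,Fay}; S4={Cal,Eli,Ada}; S8={Hal,Ivy,Lou,Kit}).
Every remaining block overlaps one of these, and no 4 of the listed blocks are pairwise disjoint, so 3 is the maximum.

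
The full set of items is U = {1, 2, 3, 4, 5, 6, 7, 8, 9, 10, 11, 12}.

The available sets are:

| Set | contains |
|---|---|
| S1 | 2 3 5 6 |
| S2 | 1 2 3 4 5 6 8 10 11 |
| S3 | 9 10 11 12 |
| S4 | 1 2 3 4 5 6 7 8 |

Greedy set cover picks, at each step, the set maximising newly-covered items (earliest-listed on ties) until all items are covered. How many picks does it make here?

Greedy: pick S2 (covers 9 new) → pick S3 (covers 2 new) → pick S4 (covers 1 new). Total picks: 3.
(The true minimum cover uses only 2 sets, so greedy is not optimal here.)

3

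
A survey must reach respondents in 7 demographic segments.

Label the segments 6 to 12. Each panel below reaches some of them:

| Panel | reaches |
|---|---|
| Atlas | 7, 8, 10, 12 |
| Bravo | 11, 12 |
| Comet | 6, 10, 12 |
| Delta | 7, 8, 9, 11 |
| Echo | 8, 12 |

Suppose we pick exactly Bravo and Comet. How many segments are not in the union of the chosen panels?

3

Union of Bravo, Comet = {6, 10, 11, 12}.
Not covered: 7, 8, 9 — 3 segments.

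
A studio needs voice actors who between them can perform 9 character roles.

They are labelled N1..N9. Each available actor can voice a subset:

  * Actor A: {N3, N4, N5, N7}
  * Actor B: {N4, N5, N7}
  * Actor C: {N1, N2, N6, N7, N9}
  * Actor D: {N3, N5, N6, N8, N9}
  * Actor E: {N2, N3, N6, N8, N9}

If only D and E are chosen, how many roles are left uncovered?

Union of D, E = {N2, N3, N5, N6, N8, N9}.
Not covered: N1, N4, N7 — 3 roles.

3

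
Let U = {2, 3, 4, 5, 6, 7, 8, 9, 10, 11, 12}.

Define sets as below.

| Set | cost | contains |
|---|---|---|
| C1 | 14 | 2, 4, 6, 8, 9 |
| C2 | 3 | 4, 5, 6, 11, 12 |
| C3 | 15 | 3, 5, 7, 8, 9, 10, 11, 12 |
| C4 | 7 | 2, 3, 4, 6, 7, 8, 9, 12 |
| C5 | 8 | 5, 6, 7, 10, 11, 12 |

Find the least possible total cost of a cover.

15

C4, C5 together cover every item (C4 ∪ C5 = {2, 3, 4, 5, 6, 7, 8, 9, 10, 11, 12}); total cost 7 + 8 = 15.
The greedy pick C2, C4, C5 costs 18; no covering selection beats 15.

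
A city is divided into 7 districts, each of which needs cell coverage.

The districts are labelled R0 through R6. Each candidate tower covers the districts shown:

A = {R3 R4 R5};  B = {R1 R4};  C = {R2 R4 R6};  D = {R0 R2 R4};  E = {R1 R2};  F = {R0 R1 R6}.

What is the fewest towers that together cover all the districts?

A and E and F together: A ∪ E ∪ F = {R0, R1, R2, R3, R4, R5, R6} — every district is covered.
Each tower has at most 3 districts, and 2·3 = 6 < 7 — so at least 3 towers are needed, and 3 is optimal.

3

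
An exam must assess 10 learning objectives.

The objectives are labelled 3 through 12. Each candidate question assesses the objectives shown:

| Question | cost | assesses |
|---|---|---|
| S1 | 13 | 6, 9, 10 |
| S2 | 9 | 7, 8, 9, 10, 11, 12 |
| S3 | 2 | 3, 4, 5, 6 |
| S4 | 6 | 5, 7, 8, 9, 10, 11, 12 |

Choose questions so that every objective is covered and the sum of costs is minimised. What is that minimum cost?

8

S3, S4 together cover every objective (S3 ∪ S4 = {3, 4, 5, 6, 7, 8, 9, 10, 11, 12}); total cost 2 + 6 = 8.
No covering selection has total cost below 8.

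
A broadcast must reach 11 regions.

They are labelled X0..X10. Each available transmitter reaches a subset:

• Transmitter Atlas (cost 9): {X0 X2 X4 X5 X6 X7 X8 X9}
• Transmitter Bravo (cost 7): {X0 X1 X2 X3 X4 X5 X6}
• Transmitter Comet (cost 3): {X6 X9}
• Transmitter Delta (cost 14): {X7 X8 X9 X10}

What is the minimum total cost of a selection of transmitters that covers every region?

21

Bravo, Delta together cover every region (Bravo ∪ Delta = {X0, X1, X2, X3, X4, X5, X6, X7, X8, X9, X10}); total cost 7 + 14 = 21.
The greedy pick Bravo, Atlas, Delta costs 30; no covering selection beats 21.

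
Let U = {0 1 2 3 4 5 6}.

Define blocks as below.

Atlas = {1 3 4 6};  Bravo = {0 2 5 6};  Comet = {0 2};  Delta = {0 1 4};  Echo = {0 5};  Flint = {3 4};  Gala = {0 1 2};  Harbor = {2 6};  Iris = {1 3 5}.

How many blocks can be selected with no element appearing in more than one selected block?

Echo, Flint, Harbor are pairwise disjoint (Echo={0,5}; Flint={3,4}; Harbor={2,6}).
Every remaining block overlaps one of these, and no 4 of the listed blocks are pairwise disjoint, so 3 is the maximum.

3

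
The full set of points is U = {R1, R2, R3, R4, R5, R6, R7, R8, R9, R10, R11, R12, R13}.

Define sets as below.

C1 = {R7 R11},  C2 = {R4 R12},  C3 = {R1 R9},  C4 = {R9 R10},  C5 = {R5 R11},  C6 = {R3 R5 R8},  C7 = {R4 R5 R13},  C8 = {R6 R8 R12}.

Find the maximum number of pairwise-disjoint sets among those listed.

C1, C2, C3, C6 are pairwise disjoint (C1={R7,R11}; C2={R4,R12}; C3={R1,R9}; C6={R3,R5,R8}).
Every remaining set overlaps one of these, and no 5 of the listed sets are pairwise disjoint, so 4 is the maximum.

4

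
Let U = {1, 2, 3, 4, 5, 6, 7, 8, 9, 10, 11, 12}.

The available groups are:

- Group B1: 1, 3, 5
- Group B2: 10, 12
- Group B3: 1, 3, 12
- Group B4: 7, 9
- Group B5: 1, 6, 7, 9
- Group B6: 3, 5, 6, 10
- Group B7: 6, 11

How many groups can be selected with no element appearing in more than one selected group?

B1, B2, B4, B7 are pairwise disjoint (B1={1,3,5}; B2={10,12}; B4={7,9}; B7={6,11}).
Every remaining group overlaps one of these, and no 5 of the listed groups are pairwise disjoint, so 4 is the maximum.

4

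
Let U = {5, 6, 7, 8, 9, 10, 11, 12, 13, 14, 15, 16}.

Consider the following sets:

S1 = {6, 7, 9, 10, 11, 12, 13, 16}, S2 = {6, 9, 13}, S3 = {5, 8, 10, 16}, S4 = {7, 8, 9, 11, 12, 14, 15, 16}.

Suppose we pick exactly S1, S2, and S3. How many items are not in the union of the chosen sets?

2

Union of S1, S2, S3 = {5, 6, 7, 8, 9, 10, 11, 12, 13, 16}.
Not covered: 14, 15 — 2 items.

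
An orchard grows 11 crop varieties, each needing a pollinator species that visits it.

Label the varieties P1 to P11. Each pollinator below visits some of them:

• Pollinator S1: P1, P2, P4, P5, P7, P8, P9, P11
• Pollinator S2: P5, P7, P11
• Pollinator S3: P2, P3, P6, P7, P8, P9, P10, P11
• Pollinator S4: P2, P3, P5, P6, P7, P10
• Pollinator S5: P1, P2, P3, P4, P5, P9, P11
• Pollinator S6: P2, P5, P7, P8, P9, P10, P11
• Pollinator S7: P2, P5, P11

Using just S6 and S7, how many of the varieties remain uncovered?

Union of S6, S7 = {P2, P5, P7, P8, P9, P10, P11}.
Not covered: P1, P3, P4, P6 — 4 varieties.

4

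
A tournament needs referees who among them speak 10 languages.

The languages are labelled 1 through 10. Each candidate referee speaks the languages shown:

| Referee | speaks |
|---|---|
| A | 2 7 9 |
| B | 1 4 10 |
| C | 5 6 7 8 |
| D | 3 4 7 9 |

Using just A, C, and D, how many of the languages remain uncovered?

2

Union of A, C, D = {2, 3, 4, 5, 6, 7, 8, 9}.
Not covered: 1, 10 — 2 languages.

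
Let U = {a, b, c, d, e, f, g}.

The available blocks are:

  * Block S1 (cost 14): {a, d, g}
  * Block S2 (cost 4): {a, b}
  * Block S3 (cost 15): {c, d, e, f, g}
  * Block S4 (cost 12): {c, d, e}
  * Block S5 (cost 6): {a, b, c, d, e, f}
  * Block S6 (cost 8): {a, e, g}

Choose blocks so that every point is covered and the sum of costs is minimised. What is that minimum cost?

14

S5, S6 together cover every point (S5 ∪ S6 = {a, b, c, d, e, f, g}); total cost 6 + 8 = 14.
No covering selection has total cost below 14.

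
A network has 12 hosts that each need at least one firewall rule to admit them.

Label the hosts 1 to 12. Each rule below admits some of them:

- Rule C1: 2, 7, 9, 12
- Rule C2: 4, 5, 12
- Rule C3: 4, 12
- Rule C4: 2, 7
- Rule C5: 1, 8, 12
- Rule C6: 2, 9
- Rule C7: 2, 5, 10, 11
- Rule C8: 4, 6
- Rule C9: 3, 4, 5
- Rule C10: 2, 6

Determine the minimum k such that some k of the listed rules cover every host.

Take {C1, C5, C7, C8, C9}. Their union is {1, 2, 3, 4, 5, 6, 7, 8, 9, 10, 11, 12}, which is all 12 hosts.
No 4 of the 10 rules cover everything (all 210 combinations miss at least one host), so 5 is optimal.

5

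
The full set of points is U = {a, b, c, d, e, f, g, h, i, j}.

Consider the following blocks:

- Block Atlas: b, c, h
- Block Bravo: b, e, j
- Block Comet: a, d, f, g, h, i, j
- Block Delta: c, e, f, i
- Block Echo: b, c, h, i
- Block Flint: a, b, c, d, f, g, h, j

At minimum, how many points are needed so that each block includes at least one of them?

2

Take T = {b, f}. Each listed block contains at least one of these, so T is a hitting set of size 2.
No single point lies in every block, so at least 2 are needed and 2 is optimal.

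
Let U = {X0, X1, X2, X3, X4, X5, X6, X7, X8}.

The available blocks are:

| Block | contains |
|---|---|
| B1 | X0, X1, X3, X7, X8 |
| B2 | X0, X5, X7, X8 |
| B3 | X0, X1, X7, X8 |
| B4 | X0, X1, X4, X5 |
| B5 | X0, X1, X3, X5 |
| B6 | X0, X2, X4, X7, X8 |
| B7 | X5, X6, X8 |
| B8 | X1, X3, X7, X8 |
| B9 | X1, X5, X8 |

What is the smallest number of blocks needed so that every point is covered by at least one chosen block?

3

B1 and B6 and B7 together: B1 ∪ B6 ∪ B7 = {X0, X1, X2, X3, X4, X5, X6, X7, X8} — every point is covered.
Only B6 contains X2, so B6 is forced; the remaining 4 points need at least 2 more blocks (each remaining block adds at most 3) — so at least 3 blocks are needed, and 3 is optimal.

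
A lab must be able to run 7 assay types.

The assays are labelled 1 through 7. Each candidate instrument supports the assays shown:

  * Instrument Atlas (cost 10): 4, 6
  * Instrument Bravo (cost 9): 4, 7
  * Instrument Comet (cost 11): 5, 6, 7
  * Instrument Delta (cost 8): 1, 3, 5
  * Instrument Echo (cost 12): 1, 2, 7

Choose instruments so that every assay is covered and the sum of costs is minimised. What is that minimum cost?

Atlas, Delta, Echo together cover every assay (Atlas ∪ Delta ∪ Echo = {1, 2, 3, 4, 5, 6, 7}); total cost 10 + 8 + 12 = 30.
The greedy pick Delta, Bravo, Atlas, Echo costs 39; no covering selection beats 30.

30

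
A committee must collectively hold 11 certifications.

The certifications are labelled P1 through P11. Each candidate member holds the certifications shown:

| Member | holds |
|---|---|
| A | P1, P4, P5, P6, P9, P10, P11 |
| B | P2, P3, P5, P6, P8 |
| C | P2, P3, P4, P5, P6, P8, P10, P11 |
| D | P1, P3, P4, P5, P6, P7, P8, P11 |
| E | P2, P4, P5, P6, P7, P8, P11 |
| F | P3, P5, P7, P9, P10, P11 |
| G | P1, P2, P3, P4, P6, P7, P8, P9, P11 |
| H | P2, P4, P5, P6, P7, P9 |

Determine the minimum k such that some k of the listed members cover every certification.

Take {A, G}. Their union is {P1, P2, P3, P4, P5, P6, P7, P8, P9, P10, P11}, which is all 11 certifications.
No single member has all 11 certifications (the largest, G, has 9), so 2 is optimal.

2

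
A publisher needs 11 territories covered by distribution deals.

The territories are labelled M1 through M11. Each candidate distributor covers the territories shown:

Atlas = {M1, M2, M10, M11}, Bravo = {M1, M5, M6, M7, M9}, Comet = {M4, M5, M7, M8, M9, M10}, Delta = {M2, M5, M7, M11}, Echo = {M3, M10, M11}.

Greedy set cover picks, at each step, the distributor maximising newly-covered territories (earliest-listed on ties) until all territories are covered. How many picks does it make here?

Greedy: pick Comet (covers 6 new) → pick Atlas (covers 3 new) → pick Bravo (covers 1 new) → pick Echo (covers 1 new). Total picks: 4.

4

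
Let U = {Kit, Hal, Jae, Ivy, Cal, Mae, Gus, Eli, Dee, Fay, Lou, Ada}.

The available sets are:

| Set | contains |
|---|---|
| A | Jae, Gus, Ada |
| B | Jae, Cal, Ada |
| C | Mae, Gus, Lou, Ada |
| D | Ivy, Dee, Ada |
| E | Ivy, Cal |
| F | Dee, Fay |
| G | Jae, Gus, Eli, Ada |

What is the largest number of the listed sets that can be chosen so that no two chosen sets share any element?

3

C, E, F are pairwise disjoint (C={Mae,Gus,Lou,Ada}; E={Ivy,Cal}; F={Dee,Fay}).
Every remaining set overlaps one of these, and no 4 of the listed sets are pairwise disjoint, so 3 is the maximum.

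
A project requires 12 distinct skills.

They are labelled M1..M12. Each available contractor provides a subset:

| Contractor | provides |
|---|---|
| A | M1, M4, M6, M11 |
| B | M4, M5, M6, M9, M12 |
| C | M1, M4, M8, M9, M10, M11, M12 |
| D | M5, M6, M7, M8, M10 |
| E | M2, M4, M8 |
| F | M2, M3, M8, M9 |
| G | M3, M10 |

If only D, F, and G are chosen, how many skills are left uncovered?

4

Union of D, F, G = {M2, M3, M5, M6, M7, M8, M9, M10}.
Not covered: M1, M4, M11, M12 — 4 skills.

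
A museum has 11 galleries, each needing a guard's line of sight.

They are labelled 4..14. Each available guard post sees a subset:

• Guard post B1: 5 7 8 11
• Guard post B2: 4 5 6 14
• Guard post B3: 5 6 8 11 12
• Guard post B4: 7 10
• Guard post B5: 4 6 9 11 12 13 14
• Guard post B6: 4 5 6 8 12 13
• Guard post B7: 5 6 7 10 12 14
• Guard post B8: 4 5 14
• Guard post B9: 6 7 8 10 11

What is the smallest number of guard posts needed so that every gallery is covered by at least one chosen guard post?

3

B5 and B6 and B7 together: B5 ∪ B6 ∪ B7 = {4, 5, 6, 7, 8, 9, 10, 11, 12, 13, 14} — every gallery is covered.
Only B5 contains 9, so B5 is forced; the remaining 4 galleries need at least 2 more guard posts (each remaining guard post adds at most 3) — so at least 3 guard posts are needed, and 3 is optimal.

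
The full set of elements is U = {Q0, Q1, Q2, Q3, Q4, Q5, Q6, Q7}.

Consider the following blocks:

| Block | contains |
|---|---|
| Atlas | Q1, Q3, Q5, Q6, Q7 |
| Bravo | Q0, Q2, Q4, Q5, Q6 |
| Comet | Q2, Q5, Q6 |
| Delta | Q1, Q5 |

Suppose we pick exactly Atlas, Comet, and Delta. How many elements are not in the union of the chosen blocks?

2

Union of Atlas, Comet, Delta = {Q1, Q2, Q3, Q5, Q6, Q7}.
Not covered: Q0, Q4 — 2 elements.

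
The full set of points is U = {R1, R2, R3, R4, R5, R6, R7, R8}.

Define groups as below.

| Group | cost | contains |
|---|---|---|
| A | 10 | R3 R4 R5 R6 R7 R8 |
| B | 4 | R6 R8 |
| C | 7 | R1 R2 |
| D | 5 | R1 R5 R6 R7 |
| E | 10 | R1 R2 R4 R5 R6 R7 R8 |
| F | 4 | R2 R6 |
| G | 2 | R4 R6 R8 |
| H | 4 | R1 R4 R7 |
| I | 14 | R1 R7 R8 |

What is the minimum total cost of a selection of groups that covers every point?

17

A, C together cover every point (A ∪ C = {R1, R2, R3, R4, R5, R6, R7, R8}); total cost 10 + 7 = 17.
The greedy pick G, D, F, A costs 21; no covering selection beats 17.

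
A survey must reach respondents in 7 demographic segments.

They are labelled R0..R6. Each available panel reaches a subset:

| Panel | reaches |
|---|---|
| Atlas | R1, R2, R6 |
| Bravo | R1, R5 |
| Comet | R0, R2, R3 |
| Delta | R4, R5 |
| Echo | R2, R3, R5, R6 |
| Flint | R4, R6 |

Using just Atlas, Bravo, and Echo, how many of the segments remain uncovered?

2

Union of Atlas, Bravo, Echo = {R1, R2, R3, R5, R6}.
Not covered: R0, R4 — 2 segments.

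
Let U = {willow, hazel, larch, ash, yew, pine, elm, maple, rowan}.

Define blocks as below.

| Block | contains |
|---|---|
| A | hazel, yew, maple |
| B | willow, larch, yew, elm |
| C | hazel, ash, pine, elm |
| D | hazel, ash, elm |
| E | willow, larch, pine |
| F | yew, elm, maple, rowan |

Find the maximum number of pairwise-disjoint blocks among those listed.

E, F are pairwise disjoint (E={willow,larch,pine}; F={yew,elm,maple,rowan}).
Every remaining block overlaps one of these, and no 3 of the listed blocks are pairwise disjoint, so 2 is the maximum.

2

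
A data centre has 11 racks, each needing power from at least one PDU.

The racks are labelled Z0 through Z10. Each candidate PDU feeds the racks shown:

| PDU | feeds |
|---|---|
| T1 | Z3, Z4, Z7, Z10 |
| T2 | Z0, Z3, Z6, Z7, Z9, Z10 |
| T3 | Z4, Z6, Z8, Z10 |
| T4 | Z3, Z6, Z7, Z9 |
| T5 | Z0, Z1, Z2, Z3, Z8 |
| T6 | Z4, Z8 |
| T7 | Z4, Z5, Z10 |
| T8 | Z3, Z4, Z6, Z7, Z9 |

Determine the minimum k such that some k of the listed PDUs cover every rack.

Take {T4, T5, T7}. Their union is {Z0, Z1, Z2, Z3, Z4, Z5, Z6, Z7, Z8, Z9, Z10}, which is all 11 racks.
Only T5 contains Z1, so T5 is forced; the remaining 6 racks need at least 2 more PDUs (each remaining PDU adds at most 4) — so at least 3 PDUs are needed, and 3 is optimal.

3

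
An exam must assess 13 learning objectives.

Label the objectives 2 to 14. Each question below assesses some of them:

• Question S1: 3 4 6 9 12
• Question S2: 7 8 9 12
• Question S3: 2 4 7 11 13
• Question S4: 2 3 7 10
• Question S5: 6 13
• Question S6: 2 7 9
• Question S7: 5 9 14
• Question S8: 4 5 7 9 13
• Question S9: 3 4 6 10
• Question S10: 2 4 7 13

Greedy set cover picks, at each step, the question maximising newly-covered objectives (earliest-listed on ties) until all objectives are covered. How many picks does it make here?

Greedy: pick S1 (covers 5 new) → pick S3 (covers 4 new) → pick S7 (covers 2 new) → pick S2 (covers 1 new) → pick S4 (covers 1 new). Total picks: 5.
(The true minimum cover uses only 4 questions, so greedy is not optimal here.)

5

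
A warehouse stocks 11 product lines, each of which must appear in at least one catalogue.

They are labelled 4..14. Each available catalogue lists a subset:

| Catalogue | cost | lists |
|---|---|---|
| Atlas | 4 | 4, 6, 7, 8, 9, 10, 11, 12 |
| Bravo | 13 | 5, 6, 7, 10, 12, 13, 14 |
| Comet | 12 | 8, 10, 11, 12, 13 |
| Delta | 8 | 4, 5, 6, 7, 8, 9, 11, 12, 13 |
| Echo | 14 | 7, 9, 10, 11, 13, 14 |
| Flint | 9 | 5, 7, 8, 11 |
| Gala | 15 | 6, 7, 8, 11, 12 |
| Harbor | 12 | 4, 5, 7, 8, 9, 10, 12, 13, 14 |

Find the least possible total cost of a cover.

16

Atlas, Harbor together cover every product (Atlas ∪ Harbor = {4, 5, 6, 7, 8, 9, 10, 11, 12, 13, 14}); total cost 4 + 12 = 16.
The greedy pick Atlas, Delta, Harbor costs 24; no covering selection beats 16.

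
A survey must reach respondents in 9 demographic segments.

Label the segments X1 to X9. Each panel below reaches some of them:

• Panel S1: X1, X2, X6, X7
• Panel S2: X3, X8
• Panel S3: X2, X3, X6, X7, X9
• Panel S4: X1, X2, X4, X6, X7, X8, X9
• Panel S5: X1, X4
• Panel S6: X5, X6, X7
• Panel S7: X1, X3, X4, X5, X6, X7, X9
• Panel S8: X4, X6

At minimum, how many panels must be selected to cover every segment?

S4 and S7 together: S4 ∪ S7 = {X1, X2, X3, X4, X5, X6, X7, X8, X9} — every segment is covered.
No single panel has all 9 segments (the largest, S4, has 7), so 2 is optimal.

2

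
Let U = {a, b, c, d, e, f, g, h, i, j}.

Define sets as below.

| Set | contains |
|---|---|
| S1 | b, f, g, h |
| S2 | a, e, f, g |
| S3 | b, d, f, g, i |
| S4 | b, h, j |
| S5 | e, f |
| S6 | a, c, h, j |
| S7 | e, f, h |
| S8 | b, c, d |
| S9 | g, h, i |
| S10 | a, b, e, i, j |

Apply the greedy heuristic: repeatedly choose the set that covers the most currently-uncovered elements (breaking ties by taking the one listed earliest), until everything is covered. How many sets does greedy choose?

3

Greedy: pick S3 (covers 5 new) → pick S6 (covers 4 new) → pick S2 (covers 1 new). Total picks: 3.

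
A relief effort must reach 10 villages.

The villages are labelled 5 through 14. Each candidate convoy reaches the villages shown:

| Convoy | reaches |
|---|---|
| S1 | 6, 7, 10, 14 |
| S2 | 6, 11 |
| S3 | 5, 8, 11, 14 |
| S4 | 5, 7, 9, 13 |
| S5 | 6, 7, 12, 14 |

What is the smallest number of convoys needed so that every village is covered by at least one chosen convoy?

4

S1 and S3 and S4 and S5 together: S1 ∪ S3 ∪ S4 ∪ S5 = {5, 6, 7, 8, 9, 10, 11, 12, 13, 14} — every village is covered.
No 3 of the 5 convoys cover everything (all 10 combinations miss at least one village), so 4 is optimal.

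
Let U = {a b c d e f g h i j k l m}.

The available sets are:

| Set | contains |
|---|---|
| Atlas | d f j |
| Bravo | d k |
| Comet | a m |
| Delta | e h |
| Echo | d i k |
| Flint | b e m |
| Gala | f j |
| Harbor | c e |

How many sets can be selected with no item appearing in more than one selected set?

4

Comet, Delta, Echo, Gala are pairwise disjoint (Comet={a,m}; Delta={e,h}; Echo={d,i,k}; Gala={f,j}).
Every remaining set overlaps one of these, and no 5 of the listed sets are pairwise disjoint, so 4 is the maximum.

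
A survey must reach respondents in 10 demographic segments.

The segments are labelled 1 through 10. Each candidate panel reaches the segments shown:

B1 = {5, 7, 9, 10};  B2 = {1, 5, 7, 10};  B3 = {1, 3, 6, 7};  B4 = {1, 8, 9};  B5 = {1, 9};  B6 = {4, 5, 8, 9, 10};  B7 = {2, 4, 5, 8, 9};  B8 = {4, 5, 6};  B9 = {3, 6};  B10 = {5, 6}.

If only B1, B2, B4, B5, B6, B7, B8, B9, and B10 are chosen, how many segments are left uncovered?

Union of B1, B2, B4, B5, B6, B7, B8, B9, B10 = {1, 2, 3, 4, 5, 6, 7, 8, 9, 10} — that's every segment, so 0 are uncovered.

0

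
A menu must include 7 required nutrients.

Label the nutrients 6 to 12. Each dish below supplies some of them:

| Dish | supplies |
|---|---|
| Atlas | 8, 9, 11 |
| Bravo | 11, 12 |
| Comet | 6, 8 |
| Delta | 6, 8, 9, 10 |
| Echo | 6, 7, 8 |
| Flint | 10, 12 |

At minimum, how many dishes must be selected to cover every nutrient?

Bravo and Delta and Echo together: Bravo ∪ Delta ∪ Echo = {6, 7, 8, 9, 10, 11, 12} — every nutrient is covered.
Only Echo contains 7, so Echo is forced; the remaining 4 nutrients need at least 2 more dishes (each remaining dish adds at most 2) — so at least 3 dishes are needed, and 3 is optimal.

3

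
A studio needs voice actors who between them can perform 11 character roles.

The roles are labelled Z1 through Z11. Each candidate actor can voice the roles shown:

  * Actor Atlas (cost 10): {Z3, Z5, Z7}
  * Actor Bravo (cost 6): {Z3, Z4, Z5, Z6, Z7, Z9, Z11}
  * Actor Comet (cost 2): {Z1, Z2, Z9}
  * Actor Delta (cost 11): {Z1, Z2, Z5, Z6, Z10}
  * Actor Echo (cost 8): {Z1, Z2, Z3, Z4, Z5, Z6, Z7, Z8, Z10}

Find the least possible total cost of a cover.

14

Bravo, Echo together cover every role (Bravo ∪ Echo = {Z1, Z2, Z3, Z4, Z5, Z6, Z7, Z8, Z9, Z10, Z11}); total cost 6 + 8 = 14.
The greedy pick Comet, Bravo, Echo costs 16; no covering selection beats 14.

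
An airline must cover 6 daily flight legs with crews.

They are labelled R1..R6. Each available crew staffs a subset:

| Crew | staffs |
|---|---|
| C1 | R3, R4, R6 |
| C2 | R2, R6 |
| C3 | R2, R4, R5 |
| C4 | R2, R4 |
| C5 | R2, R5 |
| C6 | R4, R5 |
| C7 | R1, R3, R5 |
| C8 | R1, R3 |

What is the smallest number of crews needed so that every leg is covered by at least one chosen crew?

C1 and C4 and C7 together: C1 ∪ C4 ∪ C7 = {R1, R2, R3, R4, R5, R6} — every leg is covered.
No 2 of the 8 crews cover everything (all 28 combinations miss at least one leg), so 3 is optimal.

3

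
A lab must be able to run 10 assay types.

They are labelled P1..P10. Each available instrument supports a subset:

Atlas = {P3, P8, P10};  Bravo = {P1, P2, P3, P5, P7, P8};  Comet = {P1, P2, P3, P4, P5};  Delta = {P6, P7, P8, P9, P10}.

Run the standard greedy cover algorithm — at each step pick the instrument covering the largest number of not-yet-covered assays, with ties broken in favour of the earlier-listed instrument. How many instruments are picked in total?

3

Greedy: pick Bravo (covers 6 new) → pick Delta (covers 3 new) → pick Comet (covers 1 new). Total picks: 3.
(The true minimum cover uses only 2 instruments, so greedy is not optimal here.)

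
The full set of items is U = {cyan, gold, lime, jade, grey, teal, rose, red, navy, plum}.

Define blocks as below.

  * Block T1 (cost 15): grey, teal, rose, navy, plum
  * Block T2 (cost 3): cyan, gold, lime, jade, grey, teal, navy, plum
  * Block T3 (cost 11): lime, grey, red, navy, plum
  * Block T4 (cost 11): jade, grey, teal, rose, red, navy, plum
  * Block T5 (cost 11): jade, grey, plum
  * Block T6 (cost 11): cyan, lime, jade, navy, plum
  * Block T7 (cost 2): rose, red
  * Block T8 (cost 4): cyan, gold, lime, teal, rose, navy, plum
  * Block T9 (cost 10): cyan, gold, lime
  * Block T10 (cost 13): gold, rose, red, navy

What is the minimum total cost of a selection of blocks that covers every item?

5

T2, T7 together cover every item (T2 ∪ T7 = {cyan, gold, lime, jade, grey, teal, rose, red, navy, plum}); total cost 3 + 2 = 5.
No covering selection has total cost below 5.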